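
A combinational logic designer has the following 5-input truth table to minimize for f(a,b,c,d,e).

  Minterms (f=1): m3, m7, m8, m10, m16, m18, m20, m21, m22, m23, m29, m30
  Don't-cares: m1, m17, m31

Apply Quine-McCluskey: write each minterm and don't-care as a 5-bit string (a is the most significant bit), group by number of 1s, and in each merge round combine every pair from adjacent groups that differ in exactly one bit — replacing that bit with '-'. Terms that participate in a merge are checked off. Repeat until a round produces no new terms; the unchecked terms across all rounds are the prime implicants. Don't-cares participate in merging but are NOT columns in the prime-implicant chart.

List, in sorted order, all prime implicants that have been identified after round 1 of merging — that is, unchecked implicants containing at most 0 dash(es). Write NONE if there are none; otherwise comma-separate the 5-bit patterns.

Round 0: 00001✓ 00011✓ 00111✓ 01000✓ 01010✓ 10000✓ 10001✓ 10010✓ 10100✓ 10101✓ 10110✓ 10111✓ 11101✓ 11110✓ 11111✓
Round 1: -0001 -0111 00-11 000-1 010-0 1-101✓ 1-110✓ 1-111✓ 10-00✓ 10-01✓ 10-10✓ 100-0✓ 1000-✓ 101-0✓ 101-1✓ 1010-✓ 1011-✓ 111-1✓ 1111-✓
Round 2: 1-1-1 1-11- 10--0 10-0- 101--
PIs = {-0001, -0111, 00-11, 000-1, 010-0, 1-1-1, 1-11-, 10--0, 10-0-, 101--}

NONE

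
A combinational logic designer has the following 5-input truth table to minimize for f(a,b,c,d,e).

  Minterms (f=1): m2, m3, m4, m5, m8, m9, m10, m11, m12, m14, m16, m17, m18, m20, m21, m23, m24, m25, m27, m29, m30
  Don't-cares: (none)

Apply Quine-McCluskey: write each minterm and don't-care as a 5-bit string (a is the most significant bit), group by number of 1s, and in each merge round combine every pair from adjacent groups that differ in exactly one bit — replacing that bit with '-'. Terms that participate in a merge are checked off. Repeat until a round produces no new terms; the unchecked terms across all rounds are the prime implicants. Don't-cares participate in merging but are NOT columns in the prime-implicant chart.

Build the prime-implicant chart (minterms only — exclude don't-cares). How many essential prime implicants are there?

[col 0] 00010*, 00011*, 00100*, 00101*, 01000*, 01001*, 01010*, 01011*, 01100*, 01110*, 10000*, 10001*, 10010*, 10100*, 10101*, 10111*, 11000*, 11001*, 11011*, 11101*, 11110*
[col 1] -0010, -0100*, -0101*, -1000*, -1001*, -1011*, -1110, 0-010*, 0-011*, 0-100, 0001-*, 0010-*, 01-00*, 01-10*, 010-0*, 010-1*, 0100-*, 0101-*, 011-0*, 1-000*, 1-001*, 1-101*, 10-00*, 10-01*, 100-0, 1000-*, 101-1, 1010-*, 11-01*, 110-1*, 1100-*
[col 2] -010-, -10-1, -100-, 0-01-, 01--0, 010--, 1--01, 1-00-, 10-0-
Prime implicants: -0010, -010-, -10-1, -100-, -1110, 0-01-, 0-100, 01--0, 010--, 1--01, 1-00-, 10-0-, 100-0, 101-1
PI chart (minterm → PIs covering it):
  2 | -0010,0-01-
  3 | 0-01-  (sole → essential)
  4 | -010-,0-100
  5 | -010-  (sole → essential)
  8 | -100-,01--0,010--
  9 | -10-1,-100-,010--
  10 | 0-01-,01--0,010--
  11 | -10-1,0-01-,010--
  12 | 0-100,01--0
  14 | -1110,01--0
  16 | 1-00-,10-0-,100-0
  17 | 1--01,1-00-,10-0-
  18 | -0010,100-0
  20 | -010-,10-0-
  21 | -010-,1--01,10-0-,101-1
  23 | 101-1  (sole → essential)
  24 | -100-,1-00-
  25 | -10-1,-100-,1--01,1-00-
  27 | -10-1  (sole → essential)
  29 | 1--01  (sole → essential)
  30 | -1110  (sole → essential)
Essential prime implicants: -010-, -10-1, -1110, 0-01-, 1--01, 101-1

6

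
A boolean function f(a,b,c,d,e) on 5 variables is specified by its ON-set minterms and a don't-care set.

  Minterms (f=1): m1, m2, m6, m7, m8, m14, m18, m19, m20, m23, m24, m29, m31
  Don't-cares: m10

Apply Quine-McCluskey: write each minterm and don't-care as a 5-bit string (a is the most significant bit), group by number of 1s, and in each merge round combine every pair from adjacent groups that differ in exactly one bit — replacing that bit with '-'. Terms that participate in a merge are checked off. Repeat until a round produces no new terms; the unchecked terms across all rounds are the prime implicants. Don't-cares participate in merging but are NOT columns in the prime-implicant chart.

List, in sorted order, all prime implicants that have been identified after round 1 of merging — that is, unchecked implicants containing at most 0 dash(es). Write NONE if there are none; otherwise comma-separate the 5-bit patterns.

size-2^0 implicants → 00001  00010(✓)  00110(✓)  00111(✓)  01000(✓)  01010(✓)  01110(✓)  10010(✓)  10011(✓)  10100  10111(✓)  11000(✓)  11101(✓)  11111(✓)
size-2^1 implicants → -0010  -0111  -1000  0-010(✓)  0-110(✓)  00-10(✓)  0011-  01-10(✓)  010-0  1-111  10-11  1001-  111-1
size-2^2 implicants → 0--10
Unchecked terms (primes): -0010, -0111, -1000, 0--10, 00001, 0011-, 010-0, 1-111, 10-11, 1001-, 10100, 111-1

00001, 10100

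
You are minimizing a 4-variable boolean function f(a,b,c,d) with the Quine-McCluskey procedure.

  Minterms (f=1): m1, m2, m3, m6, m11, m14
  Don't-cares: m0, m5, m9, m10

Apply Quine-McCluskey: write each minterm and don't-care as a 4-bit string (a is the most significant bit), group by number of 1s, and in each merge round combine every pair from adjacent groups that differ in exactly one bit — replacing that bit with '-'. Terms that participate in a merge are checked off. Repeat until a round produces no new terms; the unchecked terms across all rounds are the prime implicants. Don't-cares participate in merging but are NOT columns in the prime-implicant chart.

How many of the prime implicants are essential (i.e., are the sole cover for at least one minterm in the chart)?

size-2^0 implicants → 0000(✓)  0001(✓)  0010(✓)  0011(✓)  0101(✓)  0110(✓)  1001(✓)  1010(✓)  1011(✓)  1110(✓)
size-2^1 implicants → -001(✓)  -010(✓)  -011(✓)  -110(✓)  0-01  0-10(✓)  00-0(✓)  00-1(✓)  000-(✓)  001-(✓)  1-10(✓)  10-1(✓)  101-(✓)
size-2^2 implicants → --10  -0-1  -01-  00--
Unchecked terms (primes): --10, -0-1, -01-, 0-01, 00--
Minterm coverage:
  m1 ⊆ -0-1,0-01,00--
  m2 ⊆ --10,-01-,00--
  m3 ⊆ -0-1,-01-,00--
  m6 ⊆ --10 [E]
  m11 ⊆ -0-1,-01-
  m14 ⊆ --10 [E]
E = {--10}

1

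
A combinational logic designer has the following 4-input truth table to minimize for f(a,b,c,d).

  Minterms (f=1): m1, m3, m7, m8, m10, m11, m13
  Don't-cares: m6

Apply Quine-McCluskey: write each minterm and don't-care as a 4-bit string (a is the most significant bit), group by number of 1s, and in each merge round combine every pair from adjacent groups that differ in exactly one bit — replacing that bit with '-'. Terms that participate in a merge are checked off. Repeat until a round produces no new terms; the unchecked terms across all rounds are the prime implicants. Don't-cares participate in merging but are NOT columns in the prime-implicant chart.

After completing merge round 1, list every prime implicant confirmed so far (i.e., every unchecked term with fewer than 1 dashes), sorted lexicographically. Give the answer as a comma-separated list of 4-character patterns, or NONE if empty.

[col 0] 0001*, 0011*, 0110*, 0111*, 1000*, 1010*, 1011*, 1101
[col 1] -011, 0-11, 00-1, 011-, 10-0, 101-
Prime implicants: -011, 0-11, 00-1, 011-, 10-0, 101-, 1101

1101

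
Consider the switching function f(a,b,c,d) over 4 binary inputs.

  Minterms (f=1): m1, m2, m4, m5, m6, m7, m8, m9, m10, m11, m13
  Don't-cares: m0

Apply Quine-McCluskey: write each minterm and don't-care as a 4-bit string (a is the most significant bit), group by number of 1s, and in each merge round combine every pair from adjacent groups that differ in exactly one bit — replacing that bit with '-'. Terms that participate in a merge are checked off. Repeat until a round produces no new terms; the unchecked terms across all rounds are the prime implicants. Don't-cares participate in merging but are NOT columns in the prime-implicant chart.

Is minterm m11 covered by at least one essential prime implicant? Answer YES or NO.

YES

size-2^0 implicants → 0000(✓)  0001(✓)  0010(✓)  0100(✓)  0101(✓)  0110(✓)  0111(✓)  1000(✓)  1001(✓)  1010(✓)  1011(✓)  1101(✓)
size-2^1 implicants → -000(✓)  -001(✓)  -010(✓)  -101(✓)  0-00(✓)  0-01(✓)  0-10(✓)  00-0(✓)  000-(✓)  01-0(✓)  01-1(✓)  010-(✓)  011-(✓)  1-01(✓)  10-0(✓)  10-1(✓)  100-(✓)  101-(✓)
size-2^2 implicants → --01  -0-0  -00-  0--0  0-0-  01--  10--
Unchecked terms (primes): --01, -0-0, -00-, 0--0, 0-0-, 01--, 10--
Minterm coverage:
  m1 ⊆ --01,-00-,0-0-
  m2 ⊆ -0-0,0--0
  m4 ⊆ 0--0,0-0-,01--
  m5 ⊆ --01,0-0-,01--
  m6 ⊆ 0--0,01--
  m7 ⊆ 01-- [E]
  m8 ⊆ -0-0,-00-,10--
  m9 ⊆ --01,-00-,10--
  m10 ⊆ -0-0,10--
  m11 ⊆ 10-- [E]
  m13 ⊆ --01 [E]
E = {--01, 01--, 10--}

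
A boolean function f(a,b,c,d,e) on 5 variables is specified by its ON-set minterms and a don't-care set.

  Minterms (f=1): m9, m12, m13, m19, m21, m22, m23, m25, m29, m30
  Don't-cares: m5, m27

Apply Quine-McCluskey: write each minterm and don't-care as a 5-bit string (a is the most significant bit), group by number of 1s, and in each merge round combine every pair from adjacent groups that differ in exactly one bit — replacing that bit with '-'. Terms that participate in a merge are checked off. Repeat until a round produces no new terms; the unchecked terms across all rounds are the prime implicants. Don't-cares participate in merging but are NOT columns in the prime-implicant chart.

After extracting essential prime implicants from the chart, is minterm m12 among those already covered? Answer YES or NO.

YES

size-2^0 implicants → 00101(✓)  01001(✓)  01100(✓)  01101(✓)  10011(✓)  10101(✓)  10110(✓)  10111(✓)  11001(✓)  11011(✓)  11101(✓)  11110(✓)
size-2^1 implicants → -0101(✓)  -1001(✓)  -1101(✓)  0-101(✓)  01-01(✓)  0110-  1-011  1-101(✓)  1-110  10-11  101-1  1011-  11-01(✓)  110-1
size-2^2 implicants → --101  -1-01
Unchecked terms (primes): --101, -1-01, 0110-, 1-011, 1-110, 10-11, 101-1, 1011-, 110-1
Minterm coverage:
  m9 ⊆ -1-01 [E]
  m12 ⊆ 0110- [E]
  m13 ⊆ --101,-1-01,0110-
  m19 ⊆ 1-011,10-11
  m21 ⊆ --101,101-1
  m22 ⊆ 1-110,1011-
  m23 ⊆ 10-11,101-1,1011-
  m25 ⊆ -1-01,110-1
  m29 ⊆ --101,-1-01
  m30 ⊆ 1-110 [E]
E = {-1-01, 0110-, 1-110}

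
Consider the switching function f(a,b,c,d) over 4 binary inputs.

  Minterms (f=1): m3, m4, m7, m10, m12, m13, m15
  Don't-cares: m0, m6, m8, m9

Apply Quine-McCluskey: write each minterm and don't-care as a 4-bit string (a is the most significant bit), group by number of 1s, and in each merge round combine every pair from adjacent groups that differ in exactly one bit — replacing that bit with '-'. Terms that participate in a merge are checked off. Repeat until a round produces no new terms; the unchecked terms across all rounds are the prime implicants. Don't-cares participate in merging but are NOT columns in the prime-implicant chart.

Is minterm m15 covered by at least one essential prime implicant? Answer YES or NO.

NO

Round 0: 0000✓ 0011✓ 0100✓ 0110✓ 0111✓ 1000✓ 1001✓ 1010✓ 1100✓ 1101✓ 1111✓
Round 1: -000✓ -100✓ -111 0-00✓ 0-11 01-0 011- 1-00✓ 1-01✓ 10-0 100-✓ 11-1 110-✓
Round 2: --00 1-0-
PIs = {--00, -111, 0-11, 01-0, 011-, 1-0-, 10-0, 11-1}
Coverage chart:
  m3: 0-11 ←essential
  m4: --00,01-0
  m7: -111,0-11,011-
  m10: 10-0 ←essential
  m12: --00,1-0-
  m13: 1-0-,11-1
  m15: -111,11-1
Essential: 0-11, 10-0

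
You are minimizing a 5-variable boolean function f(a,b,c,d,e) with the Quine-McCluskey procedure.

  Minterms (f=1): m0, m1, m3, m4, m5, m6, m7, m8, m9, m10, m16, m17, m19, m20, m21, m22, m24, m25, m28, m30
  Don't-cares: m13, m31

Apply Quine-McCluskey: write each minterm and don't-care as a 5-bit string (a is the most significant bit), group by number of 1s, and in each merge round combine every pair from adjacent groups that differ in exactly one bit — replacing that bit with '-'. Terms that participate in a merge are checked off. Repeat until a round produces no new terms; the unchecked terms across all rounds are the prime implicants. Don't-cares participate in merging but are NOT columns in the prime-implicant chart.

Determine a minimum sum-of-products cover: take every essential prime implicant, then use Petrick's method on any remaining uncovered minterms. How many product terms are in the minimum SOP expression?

size-2^0 implicants → 00000(✓)  00001(✓)  00011(✓)  00100(✓)  00101(✓)  00110(✓)  00111(✓)  01000(✓)  01001(✓)  01010(✓)  01101(✓)  10000(✓)  10001(✓)  10011(✓)  10100(✓)  10101(✓)  10110(✓)  11000(✓)  11001(✓)  11100(✓)  11110(✓)  11111(✓)
size-2^1 implicants → -0000(✓)  -0001(✓)  -0011(✓)  -0100(✓)  -0101(✓)  -0110(✓)  -1000(✓)  -1001(✓)  0-000(✓)  0-001(✓)  0-101(✓)  00-00(✓)  00-01(✓)  00-11(✓)  000-1(✓)  0000-(✓)  001-0(✓)  001-1(✓)  0010-(✓)  0011-(✓)  01-01(✓)  010-0  0100-(✓)  1-000(✓)  1-001(✓)  1-100(✓)  1-110(✓)  10-00(✓)  10-01(✓)  100-1(✓)  1000-(✓)  101-0(✓)  1010-(✓)  11-00(✓)  1100-(✓)  111-0(✓)  1111-
size-2^2 implicants → --000(✓)  --001(✓)  -0-00(✓)  -0-01(✓)  -00-1  -000-(✓)  -01-0  -010-(✓)  -100-(✓)  0--01  0-00-(✓)  00--1  00-0-(✓)  001--  1--00  1-00-(✓)  1-1-0  10-0-(✓)
size-2^3 implicants → --00-  -0-0-
Unchecked terms (primes): --00-, -0-0-, -00-1, -01-0, 0--01, 00--1, 001--, 010-0, 1--00, 1-1-0, 1111-
Minterm coverage:
  m0 ⊆ --00-,-0-0-
  m1 ⊆ --00-,-0-0-,-00-1,0--01,00--1
  m3 ⊆ -00-1,00--1
  m4 ⊆ -0-0-,-01-0,001--
  m5 ⊆ -0-0-,0--01,00--1,001--
  m6 ⊆ -01-0,001--
  m7 ⊆ 00--1,001--
  m8 ⊆ --00-,010-0
  m9 ⊆ --00-,0--01
  m10 ⊆ 010-0 [E]
  m16 ⊆ --00-,-0-0-,1--00
  m17 ⊆ --00-,-0-0-,-00-1
  m19 ⊆ -00-1 [E]
  m20 ⊆ -0-0-,-01-0,1--00,1-1-0
  m21 ⊆ -0-0- [E]
  m22 ⊆ -01-0,1-1-0
  m24 ⊆ --00-,1--00
  m25 ⊆ --00- [E]
  m28 ⊆ 1--00,1-1-0
  m30 ⊆ 1-1-0,1111-
E = {--00-, -0-0-, -00-1, 010-0}
Petrick residual → 001--, 1-1-0
Cover = c'd' + b'd' + b'c'e + a'b'c + a'bc'e' + ace'  |cover|=6

6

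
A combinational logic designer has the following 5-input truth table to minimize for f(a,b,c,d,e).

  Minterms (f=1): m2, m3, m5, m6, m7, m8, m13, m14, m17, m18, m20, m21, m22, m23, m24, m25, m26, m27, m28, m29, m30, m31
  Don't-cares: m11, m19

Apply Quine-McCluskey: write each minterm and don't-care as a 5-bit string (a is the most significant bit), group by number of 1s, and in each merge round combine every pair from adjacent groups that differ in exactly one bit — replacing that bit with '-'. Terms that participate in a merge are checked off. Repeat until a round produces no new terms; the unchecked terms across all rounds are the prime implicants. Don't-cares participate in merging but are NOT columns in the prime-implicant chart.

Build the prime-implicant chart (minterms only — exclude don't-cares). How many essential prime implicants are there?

[col 0] 00010*, 00011*, 00101*, 00110*, 00111*, 01000*, 01011*, 01101*, 01110*, 10001*, 10010*, 10011*, 10100*, 10101*, 10110*, 10111*, 11000*, 11001*, 11010*, 11011*, 11100*, 11101*, 11110*, 11111*
[col 1] -0010*, -0011*, -0101*, -0110*, -0111*, -1000, -1011*, -1101*, -1110*, 0-011*, 0-101*, 0-110*, 00-10*, 00-11*, 0001-*, 001-1*, 0011-*, 1-001*, 1-010*, 1-011*, 1-100*, 1-101*, 1-110*, 1-111*, 10-01*, 10-10*, 10-11*, 100-1*, 1001-*, 101-0*, 101-1*, 1010-*, 1011-*, 11-00*, 11-01*, 11-10*, 11-11*, 110-0*, 110-1*, 1100-*, 1101-*, 111-0*, 111-1*, 1110-*, 1111-*
[col 2] --011, --101, --110, -0-10*, -0-11*, -001-*, -01-1, -011-*, 00-1-*, 1--01*, 1--10*, 1--11*, 1-0-1*, 1-01-*, 1-1-0*, 1-1-1*, 1-10-*, 1-11-*, 10--1*, 10-1-*, 101--*, 11--0*, 11--1*, 11-0-*, 11-1-*, 110--*, 111--*
[col 3] -0-1-, 1---1, 1--1-, 1-1--, 11---
Prime implicants: --011, --101, --110, -0-1-, -01-1, -1000, 1---1, 1--1-, 1-1--, 11---
PI chart (minterm → PIs covering it):
  2 | -0-1-  (sole → essential)
  3 | --011,-0-1-
  5 | --101,-01-1
  6 | --110,-0-1-
  7 | -0-1-,-01-1
  8 | -1000  (sole → essential)
  13 | --101  (sole → essential)
  14 | --110  (sole → essential)
  17 | 1---1  (sole → essential)
  18 | -0-1-,1--1-
  20 | 1-1--  (sole → essential)
  21 | --101,-01-1,1---1,1-1--
  22 | --110,-0-1-,1--1-,1-1--
  23 | -0-1-,-01-1,1---1,1--1-,1-1--
  24 | -1000,11---
  25 | 1---1,11---
  26 | 1--1-,11---
  27 | --011,1---1,1--1-,11---
  28 | 1-1--,11---
  29 | --101,1---1,1-1--,11---
  30 | --110,1--1-,1-1--,11---
  31 | 1---1,1--1-,1-1--,11---
Essential prime implicants: --101, --110, -0-1-, -1000, 1---1, 1-1--

6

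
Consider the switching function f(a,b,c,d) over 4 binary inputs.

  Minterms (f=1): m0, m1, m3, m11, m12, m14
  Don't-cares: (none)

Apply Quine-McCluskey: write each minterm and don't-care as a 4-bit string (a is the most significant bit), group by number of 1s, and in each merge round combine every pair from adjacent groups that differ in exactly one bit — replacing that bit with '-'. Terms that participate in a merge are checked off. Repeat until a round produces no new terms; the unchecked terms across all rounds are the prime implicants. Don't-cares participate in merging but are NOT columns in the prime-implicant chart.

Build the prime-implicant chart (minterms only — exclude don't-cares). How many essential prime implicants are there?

3

Round 0: 0000✓ 0001✓ 0011✓ 1011✓ 1100✓ 1110✓
Round 1: -011 00-1 000- 11-0
PIs = {-011, 00-1, 000-, 11-0}
Coverage chart:
  m0: 000- ←essential
  m1: 00-1,000-
  m3: -011,00-1
  m11: -011 ←essential
  m12: 11-0 ←essential
  m14: 11-0 ←essential
Essential: -011, 000-, 11-0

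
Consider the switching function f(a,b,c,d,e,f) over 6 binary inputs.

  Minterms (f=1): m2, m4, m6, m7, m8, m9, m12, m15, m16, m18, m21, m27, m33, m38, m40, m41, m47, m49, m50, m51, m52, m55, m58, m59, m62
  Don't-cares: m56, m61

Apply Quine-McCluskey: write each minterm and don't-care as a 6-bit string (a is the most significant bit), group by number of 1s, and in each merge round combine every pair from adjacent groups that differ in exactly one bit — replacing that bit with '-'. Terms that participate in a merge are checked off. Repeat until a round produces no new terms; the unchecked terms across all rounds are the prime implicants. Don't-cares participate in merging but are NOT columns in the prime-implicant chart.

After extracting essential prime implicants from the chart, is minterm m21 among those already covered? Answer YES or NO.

size-2^0 implicants → 000010(✓)  000100(✓)  000110(✓)  000111(✓)  001000(✓)  001001(✓)  001100(✓)  001111(✓)  010000(✓)  010010(✓)  010101  011011(✓)  100001(✓)  100110(✓)  101000(✓)  101001(✓)  101111(✓)  110001(✓)  110010(✓)  110011(✓)  110100  110111(✓)  111000(✓)  111010(✓)  111011(✓)  111101  111110(✓)
size-2^1 implicants → -00110  -01000(✓)  -01001(✓)  -01111  -10010  -11011  0-0010  00-100  00-111  000-10  0001-0  00011-  001-00  00100-(✓)  0100-0  1-0001  1-1000  10-001  10100-(✓)  11-010(✓)  11-011(✓)  110-11  1100-1  11001-(✓)  111-10  1110-0  11101-(✓)
size-2^2 implicants → -0100-  11-01-
Unchecked terms (primes): -00110, -0100-, -01111, -10010, -11011, 0-0010, 00-100, 00-111, 000-10, 0001-0, 00011-, 001-00, 0100-0, 010101, 1-0001, 1-1000, 10-001, 11-01-, 110-11, 1100-1, 110100, 111-10, 1110-0, 111101
Minterm coverage:
  m2 ⊆ 0-0010,000-10
  m4 ⊆ 00-100,0001-0
  m6 ⊆ -00110,000-10,0001-0,00011-
  m7 ⊆ 00-111,00011-
  m8 ⊆ -0100-,001-00
  m9 ⊆ -0100- [E]
  m12 ⊆ 00-100,001-00
  m15 ⊆ -01111,00-111
  m16 ⊆ 0100-0 [E]
  m18 ⊆ -10010,0-0010,0100-0
  m21 ⊆ 010101 [E]
  m27 ⊆ -11011 [E]
  m33 ⊆ 1-0001,10-001
  m38 ⊆ -00110 [E]
  m40 ⊆ -0100-,1-1000
  m41 ⊆ -0100-,10-001
  m47 ⊆ -01111 [E]
  m49 ⊆ 1-0001,1100-1
  m50 ⊆ -10010,11-01-
  m51 ⊆ 11-01-,110-11,1100-1
  m52 ⊆ 110100 [E]
  m55 ⊆ 110-11 [E]
  m58 ⊆ 11-01-,111-10,1110-0
  m59 ⊆ -11011,11-01-
  m62 ⊆ 111-10 [E]
E = {-00110, -0100-, -01111, -11011, 0100-0, 010101, 110-11, 110100, 111-10}

YES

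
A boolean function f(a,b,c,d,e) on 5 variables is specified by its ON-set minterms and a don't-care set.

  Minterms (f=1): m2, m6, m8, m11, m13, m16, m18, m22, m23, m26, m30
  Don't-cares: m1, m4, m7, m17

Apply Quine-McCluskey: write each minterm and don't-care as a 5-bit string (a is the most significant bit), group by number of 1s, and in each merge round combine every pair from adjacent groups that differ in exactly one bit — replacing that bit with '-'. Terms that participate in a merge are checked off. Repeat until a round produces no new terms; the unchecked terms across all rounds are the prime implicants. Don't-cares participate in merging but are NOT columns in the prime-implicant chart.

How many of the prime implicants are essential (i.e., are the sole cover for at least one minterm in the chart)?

6

size-2^0 implicants → 00001(✓)  00010(✓)  00100(✓)  00110(✓)  00111(✓)  01000  01011  01101  10000(✓)  10001(✓)  10010(✓)  10110(✓)  10111(✓)  11010(✓)  11110(✓)
size-2^1 implicants → -0001  -0010(✓)  -0110(✓)  -0111(✓)  00-10(✓)  001-0  0011-(✓)  1-010(✓)  1-110(✓)  10-10(✓)  100-0  1000-  1011-(✓)  11-10(✓)
size-2^2 implicants → -0-10  -011-  1--10
Unchecked terms (primes): -0-10, -0001, -011-, 001-0, 01000, 01011, 01101, 1--10, 100-0, 1000-
Minterm coverage:
  m2 ⊆ -0-10 [E]
  m6 ⊆ -0-10,-011-,001-0
  m8 ⊆ 01000 [E]
  m11 ⊆ 01011 [E]
  m13 ⊆ 01101 [E]
  m16 ⊆ 100-0,1000-
  m18 ⊆ -0-10,1--10,100-0
  m22 ⊆ -0-10,-011-,1--10
  m23 ⊆ -011- [E]
  m26 ⊆ 1--10 [E]
  m30 ⊆ 1--10 [E]
E = {-0-10, -011-, 01000, 01011, 01101, 1--10}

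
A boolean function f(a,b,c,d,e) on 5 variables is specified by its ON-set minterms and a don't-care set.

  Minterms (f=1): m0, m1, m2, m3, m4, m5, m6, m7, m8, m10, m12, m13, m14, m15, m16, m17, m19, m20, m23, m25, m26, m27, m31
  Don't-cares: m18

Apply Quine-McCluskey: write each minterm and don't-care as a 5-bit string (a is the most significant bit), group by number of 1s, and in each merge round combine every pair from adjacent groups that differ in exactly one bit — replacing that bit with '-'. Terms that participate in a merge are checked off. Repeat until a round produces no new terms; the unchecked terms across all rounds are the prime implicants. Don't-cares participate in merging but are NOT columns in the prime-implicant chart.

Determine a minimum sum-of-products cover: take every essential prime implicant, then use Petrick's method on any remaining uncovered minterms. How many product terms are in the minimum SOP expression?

[col 0] 00000*, 00001*, 00010*, 00011*, 00100*, 00101*, 00110*, 00111*, 01000*, 01010*, 01100*, 01101*, 01110*, 01111*, 10000*, 10001*, 10010*, 10011*, 10100*, 10111*, 11001*, 11010*, 11011*, 11111*
[col 1] -0000*, -0001*, -0010*, -0011*, -0100*, -0111*, -1010*, -1111*, 0-000*, 0-010*, 0-100*, 0-101*, 0-110*, 0-111*, 00-00*, 00-01*, 00-10*, 00-11*, 000-0*, 000-1*, 0000-*, 0001-*, 001-0*, 001-1*, 0010-*, 0011-*, 01-00*, 01-10*, 010-0*, 011-0*, 011-1*, 0110-*, 0111-*, 1-001*, 1-010*, 1-011*, 1-111*, 10-00*, 10-11*, 100-0*, 100-1*, 1000-*, 1001-*, 11-11*, 110-1*, 1101-*
[col 2] --010, --111, -0-00, -0-11, -00-0*, -00-1*, -000-*, -001-*, 0--00*, 0--10*, 0-0-0*, 0-1-0*, 0-1-1*, 0-10-*, 0-11-*, 00--0*, 00--1*, 00-0-*, 00-1-*, 000--*, 001--*, 01--0*, 011--*, 1--11, 1-0-1, 1-01-, 100--*
[col 3] -00--, 0---0, 0-1--, 00---
Prime implicants: --010, --111, -0-00, -0-11, -00--, 0---0, 0-1--, 00---, 1--11, 1-0-1, 1-01-
PI chart (minterm → PIs covering it):
  0 | -0-00,-00--,0---0,00---
  1 | -00--,00---
  2 | --010,-00--,0---0,00---
  3 | -0-11,-00--,00---
  4 | -0-00,0---0,0-1--,00---
  5 | 0-1--,00---
  6 | 0---0,0-1--,00---
  7 | --111,-0-11,0-1--,00---
  8 | 0---0  (sole → essential)
  10 | --010,0---0
  12 | 0---0,0-1--
  13 | 0-1--  (sole → essential)
  14 | 0---0,0-1--
  15 | --111,0-1--
  16 | -0-00,-00--
  17 | -00--,1-0-1
  19 | -0-11,-00--,1--11,1-0-1,1-01-
  20 | -0-00  (sole → essential)
  23 | --111,-0-11,1--11
  25 | 1-0-1  (sole → essential)
  26 | --010,1-01-
  27 | 1--11,1-0-1,1-01-
  31 | --111,1--11
Essential prime implicants: -0-00, 0---0, 0-1--, 1-0-1
Petrick residual → --010, --111, -00--
Minimum SOP uses 7 PIs: c'de' + cde + b'd'e' + b'c' + a'e' + a'c + ac'e

7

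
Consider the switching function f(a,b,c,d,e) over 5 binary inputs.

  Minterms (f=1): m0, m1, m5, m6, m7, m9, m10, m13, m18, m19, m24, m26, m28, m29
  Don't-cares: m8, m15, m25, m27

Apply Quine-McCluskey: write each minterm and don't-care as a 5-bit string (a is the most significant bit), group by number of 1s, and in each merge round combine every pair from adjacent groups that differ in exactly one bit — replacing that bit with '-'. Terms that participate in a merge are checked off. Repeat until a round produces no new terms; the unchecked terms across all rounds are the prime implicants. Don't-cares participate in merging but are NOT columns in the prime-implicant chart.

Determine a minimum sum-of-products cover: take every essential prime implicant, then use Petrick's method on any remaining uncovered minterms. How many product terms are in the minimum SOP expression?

size-2^0 implicants → 00000(✓)  00001(✓)  00101(✓)  00110(✓)  00111(✓)  01000(✓)  01001(✓)  01010(✓)  01101(✓)  01111(✓)  10010(✓)  10011(✓)  11000(✓)  11001(✓)  11010(✓)  11011(✓)  11100(✓)  11101(✓)
size-2^1 implicants → -1000(✓)  -1001(✓)  -1010(✓)  -1101(✓)  0-000(✓)  0-001(✓)  0-101(✓)  0-111(✓)  00-01(✓)  0000-(✓)  001-1(✓)  0011-  01-01(✓)  010-0(✓)  0100-(✓)  011-1(✓)  1-010(✓)  1-011(✓)  1001-(✓)  11-00(✓)  11-01(✓)  110-0(✓)  110-1(✓)  1100-(✓)  1101-(✓)  1110-(✓)
size-2^2 implicants → -1-01  -10-0  -100-  0--01  0-00-  0-1-1  1-01-  11-0-  110--
Unchecked terms (primes): -1-01, -10-0, -100-, 0--01, 0-00-, 0-1-1, 0011-, 1-01-, 11-0-, 110--
Minterm coverage:
  m0 ⊆ 0-00- [E]
  m1 ⊆ 0--01,0-00-
  m5 ⊆ 0--01,0-1-1
  m6 ⊆ 0011- [E]
  m7 ⊆ 0-1-1,0011-
  m9 ⊆ -1-01,-100-,0--01,0-00-
  m10 ⊆ -10-0 [E]
  m13 ⊆ -1-01,0--01,0-1-1
  m18 ⊆ 1-01- [E]
  m19 ⊆ 1-01- [E]
  m24 ⊆ -10-0,-100-,11-0-,110--
  m26 ⊆ -10-0,1-01-,110--
  m28 ⊆ 11-0- [E]
  m29 ⊆ -1-01,11-0-
E = {-10-0, 0-00-, 0011-, 1-01-, 11-0-}
Petrick residual → 0--01
Cover = bc'e' + a'd'e + a'c'd' + a'b'cd + ac'd + abd'  |cover|=6

6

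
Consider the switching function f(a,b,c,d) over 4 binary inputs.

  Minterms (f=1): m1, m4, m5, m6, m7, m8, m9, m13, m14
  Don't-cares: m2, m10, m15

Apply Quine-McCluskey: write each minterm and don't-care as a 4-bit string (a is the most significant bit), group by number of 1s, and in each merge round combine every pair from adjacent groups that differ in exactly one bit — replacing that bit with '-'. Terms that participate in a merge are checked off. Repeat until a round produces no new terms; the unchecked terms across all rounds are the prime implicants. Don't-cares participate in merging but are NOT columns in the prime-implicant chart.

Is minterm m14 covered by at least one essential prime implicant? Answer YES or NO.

NO

Round 0: 0001✓ 0010✓ 0100✓ 0101✓ 0110✓ 0111✓ 1000✓ 1001✓ 1010✓ 1101✓ 1110✓ 1111✓
Round 1: -001✓ -010✓ -101✓ -110✓ -111✓ 0-01✓ 0-10✓ 01-0✓ 01-1✓ 010-✓ 011-✓ 1-01✓ 1-10✓ 10-0 100- 11-1✓ 111-✓
Round 2: --01 --10 -1-1 -11- 01--
PIs = {--01, --10, -1-1, -11-, 01--, 10-0, 100-}
Coverage chart:
  m1: --01 ←essential
  m4: 01-- ←essential
  m5: --01,-1-1,01--
  m6: --10,-11-,01--
  m7: -1-1,-11-,01--
  m8: 10-0,100-
  m9: --01,100-
  m13: --01,-1-1
  m14: --10,-11-
Essential: --01, 01--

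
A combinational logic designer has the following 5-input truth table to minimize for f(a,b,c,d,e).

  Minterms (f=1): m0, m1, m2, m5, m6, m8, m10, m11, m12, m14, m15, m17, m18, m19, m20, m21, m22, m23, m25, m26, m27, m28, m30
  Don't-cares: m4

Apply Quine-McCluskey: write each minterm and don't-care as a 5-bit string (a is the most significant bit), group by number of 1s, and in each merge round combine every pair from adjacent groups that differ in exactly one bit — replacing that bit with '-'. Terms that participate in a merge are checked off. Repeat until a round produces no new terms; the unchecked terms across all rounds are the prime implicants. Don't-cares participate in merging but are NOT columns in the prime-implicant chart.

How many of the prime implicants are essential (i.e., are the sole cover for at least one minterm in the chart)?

Round 0: 00000✓ 00001✓ 00010✓ 00100✓ 00101✓ 00110✓ 01000✓ 01010✓ 01011✓ 01100✓ 01110✓ 01111✓ 10001✓ 10010✓ 10011✓ 10100✓ 10101✓ 10110✓ 10111✓ 11001✓ 11010✓ 11011✓ 11100✓ 11110✓
Round 1: -0001✓ -0010✓ -0100✓ -0101✓ -0110✓ -1010✓ -1011✓ -1100✓ -1110✓ 0-000✓ 0-010✓ 0-100✓ 0-110✓ 00-00✓ 00-01✓ 00-10✓ 000-0✓ 0000-✓ 001-0✓ 0010-✓ 01-00✓ 01-10✓ 01-11✓ 010-0✓ 0101-✓ 011-0✓ 0111-✓ 1-001✓ 1-010✓ 1-011✓ 1-100✓ 1-110✓ 10-01✓ 10-10✓ 10-11✓ 100-1✓ 1001-✓ 101-0✓ 101-1✓ 1010-✓ 1011-✓ 11-10✓ 110-1✓ 1101-✓ 111-0✓
Round 2: --010✓ --100✓ --110✓ -0-01 -0-10✓ -01-0✓ -010- -1-10✓ -101- -11-0✓ 0--00✓ 0--10✓ 0-0-0✓ 0-1-0✓ 00--0✓ 00-0- 01--0✓ 01-1- 1--10✓ 1-0-1 1-01- 1-1-0✓ 10--1 10-1- 101--
Round 3: ---10 --1-0 0---0
PIs = {---10, --1-0, -0-01, -010-, -101-, 0---0, 00-0-, 01-1-, 1-0-1, 1-01-, 10--1, 10-1-, 101--}
Coverage chart:
  m0: 0---0,00-0-
  m1: -0-01,00-0-
  m2: ---10,0---0
  m5: -0-01,-010-,00-0-
  m6: ---10,--1-0,0---0
  m8: 0---0 ←essential
  m10: ---10,-101-,0---0,01-1-
  m11: -101-,01-1-
  m12: --1-0,0---0
  m14: ---10,--1-0,0---0,01-1-
  m15: 01-1- ←essential
  m17: -0-01,1-0-1,10--1
  m18: ---10,1-01-,10-1-
  m19: 1-0-1,1-01-,10--1,10-1-
  m20: --1-0,-010-,101--
  m21: -0-01,-010-,10--1,101--
  m22: ---10,--1-0,10-1-,101--
  m23: 10--1,10-1-,101--
  m25: 1-0-1 ←essential
  m26: ---10,-101-,1-01-
  m27: -101-,1-0-1,1-01-
  m28: --1-0 ←essential
  m30: ---10,--1-0
Essential: --1-0, 0---0, 01-1-, 1-0-1

4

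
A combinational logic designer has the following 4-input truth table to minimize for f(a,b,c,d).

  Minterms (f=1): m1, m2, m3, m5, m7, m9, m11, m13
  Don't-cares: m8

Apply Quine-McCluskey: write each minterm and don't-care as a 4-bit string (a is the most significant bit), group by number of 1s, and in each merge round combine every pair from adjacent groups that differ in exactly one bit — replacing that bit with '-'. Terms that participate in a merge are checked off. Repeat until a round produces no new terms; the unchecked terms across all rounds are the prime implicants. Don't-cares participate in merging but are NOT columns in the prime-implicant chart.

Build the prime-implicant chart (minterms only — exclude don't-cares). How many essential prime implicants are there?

4

size-2^0 implicants → 0001(✓)  0010(✓)  0011(✓)  0101(✓)  0111(✓)  1000(✓)  1001(✓)  1011(✓)  1101(✓)
size-2^1 implicants → -001(✓)  -011(✓)  -101(✓)  0-01(✓)  0-11(✓)  00-1(✓)  001-  01-1(✓)  1-01(✓)  10-1(✓)  100-
size-2^2 implicants → --01  -0-1  0--1
Unchecked terms (primes): --01, -0-1, 0--1, 001-, 100-
Minterm coverage:
  m1 ⊆ --01,-0-1,0--1
  m2 ⊆ 001- [E]
  m3 ⊆ -0-1,0--1,001-
  m5 ⊆ --01,0--1
  m7 ⊆ 0--1 [E]
  m9 ⊆ --01,-0-1,100-
  m11 ⊆ -0-1 [E]
  m13 ⊆ --01 [E]
E = {--01, -0-1, 0--1, 001-}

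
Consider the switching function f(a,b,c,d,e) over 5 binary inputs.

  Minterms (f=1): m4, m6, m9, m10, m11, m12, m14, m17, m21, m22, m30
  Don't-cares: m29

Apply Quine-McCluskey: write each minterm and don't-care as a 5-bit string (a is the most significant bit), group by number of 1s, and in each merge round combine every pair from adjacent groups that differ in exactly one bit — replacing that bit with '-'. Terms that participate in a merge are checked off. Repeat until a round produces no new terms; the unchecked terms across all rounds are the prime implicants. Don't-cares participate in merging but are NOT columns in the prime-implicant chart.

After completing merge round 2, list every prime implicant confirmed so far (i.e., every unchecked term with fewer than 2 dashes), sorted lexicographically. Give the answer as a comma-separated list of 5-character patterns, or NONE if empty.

01-10, 010-1, 0101-, 1-101, 10-01

[col 0] 00100*, 00110*, 01001*, 01010*, 01011*, 01100*, 01110*, 10001*, 10101*, 10110*, 11101*, 11110*
[col 1] -0110*, -1110*, 0-100*, 0-110*, 001-0*, 01-10, 010-1, 0101-, 011-0*, 1-101, 1-110*, 10-01
[col 2] --110, 0-1-0
Prime implicants: --110, 0-1-0, 01-10, 010-1, 0101-, 1-101, 10-01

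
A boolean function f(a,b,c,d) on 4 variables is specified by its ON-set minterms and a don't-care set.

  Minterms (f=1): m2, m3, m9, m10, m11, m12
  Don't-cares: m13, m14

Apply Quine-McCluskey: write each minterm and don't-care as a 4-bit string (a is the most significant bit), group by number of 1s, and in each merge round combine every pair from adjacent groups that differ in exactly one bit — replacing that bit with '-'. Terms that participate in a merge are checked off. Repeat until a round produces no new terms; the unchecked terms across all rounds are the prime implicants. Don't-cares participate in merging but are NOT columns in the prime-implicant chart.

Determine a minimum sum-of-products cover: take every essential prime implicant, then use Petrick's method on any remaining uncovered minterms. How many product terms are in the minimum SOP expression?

3

Round 0: 0010✓ 0011✓ 1001✓ 1010✓ 1011✓ 1100✓ 1101✓ 1110✓
Round 1: -010✓ -011✓ 001-✓ 1-01 1-10 10-1 101-✓ 11-0 110-
Round 2: -01-
PIs = {-01-, 1-01, 1-10, 10-1, 11-0, 110-}
Coverage chart:
  m2: -01- ←essential
  m3: -01- ←essential
  m9: 1-01,10-1
  m10: -01-,1-10
  m11: -01-,10-1
  m12: 11-0,110-
Essential: -01-
Petrick residual → 1-01, 11-0
Min cover (3 terms): b'c + ac'd + abd'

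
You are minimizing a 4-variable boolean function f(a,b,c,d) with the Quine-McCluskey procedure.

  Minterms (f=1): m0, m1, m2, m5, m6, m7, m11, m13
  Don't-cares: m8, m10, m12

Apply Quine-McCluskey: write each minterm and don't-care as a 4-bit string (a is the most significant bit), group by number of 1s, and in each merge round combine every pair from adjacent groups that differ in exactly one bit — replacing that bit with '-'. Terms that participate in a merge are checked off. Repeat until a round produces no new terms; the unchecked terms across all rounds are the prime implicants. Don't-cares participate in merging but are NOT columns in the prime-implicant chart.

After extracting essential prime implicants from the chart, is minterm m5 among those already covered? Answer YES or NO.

NO

size-2^0 implicants → 0000(✓)  0001(✓)  0010(✓)  0101(✓)  0110(✓)  0111(✓)  1000(✓)  1010(✓)  1011(✓)  1100(✓)  1101(✓)
size-2^1 implicants → -000(✓)  -010(✓)  -101  0-01  0-10  00-0(✓)  000-  01-1  011-  1-00  10-0(✓)  101-  110-
size-2^2 implicants → -0-0
Unchecked terms (primes): -0-0, -101, 0-01, 0-10, 000-, 01-1, 011-, 1-00, 101-, 110-
Minterm coverage:
  m0 ⊆ -0-0,000-
  m1 ⊆ 0-01,000-
  m2 ⊆ -0-0,0-10
  m5 ⊆ -101,0-01,01-1
  m6 ⊆ 0-10,011-
  m7 ⊆ 01-1,011-
  m11 ⊆ 101- [E]
  m13 ⊆ -101,110-
E = {101-}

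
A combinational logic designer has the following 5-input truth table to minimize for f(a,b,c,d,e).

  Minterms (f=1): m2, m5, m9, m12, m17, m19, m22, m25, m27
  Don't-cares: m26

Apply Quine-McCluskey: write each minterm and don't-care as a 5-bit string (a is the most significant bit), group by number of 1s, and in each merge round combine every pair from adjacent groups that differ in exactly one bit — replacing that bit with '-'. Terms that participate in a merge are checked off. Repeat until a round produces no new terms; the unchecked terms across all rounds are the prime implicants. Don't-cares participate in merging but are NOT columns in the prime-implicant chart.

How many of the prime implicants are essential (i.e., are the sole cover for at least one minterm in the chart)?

Round 0: 00010 00101 01001✓ 01100 10001✓ 10011✓ 10110 11001✓ 11010✓ 11011✓
Round 1: -1001 1-001✓ 1-011✓ 100-1✓ 110-1✓ 1101-
Round 2: 1-0-1
PIs = {-1001, 00010, 00101, 01100, 1-0-1, 10110, 1101-}
Coverage chart:
  m2: 00010 ←essential
  m5: 00101 ←essential
  m9: -1001 ←essential
  m12: 01100 ←essential
  m17: 1-0-1 ←essential
  m19: 1-0-1 ←essential
  m22: 10110 ←essential
  m25: -1001,1-0-1
  m27: 1-0-1,1101-
Essential: -1001, 00010, 00101, 01100, 1-0-1, 10110

6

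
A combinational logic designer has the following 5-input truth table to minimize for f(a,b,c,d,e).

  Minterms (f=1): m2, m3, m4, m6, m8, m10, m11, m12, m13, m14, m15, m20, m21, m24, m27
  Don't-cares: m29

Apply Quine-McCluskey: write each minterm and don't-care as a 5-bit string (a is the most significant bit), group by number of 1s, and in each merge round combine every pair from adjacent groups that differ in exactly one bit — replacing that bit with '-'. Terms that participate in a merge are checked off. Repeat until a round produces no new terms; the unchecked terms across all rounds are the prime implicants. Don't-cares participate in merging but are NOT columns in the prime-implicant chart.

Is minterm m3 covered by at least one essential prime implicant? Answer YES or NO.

[col 0] 00010*, 00011*, 00100*, 00110*, 01000*, 01010*, 01011*, 01100*, 01101*, 01110*, 01111*, 10100*, 10101*, 11000*, 11011*, 11101*
[col 1] -0100, -1000, -1011, -1101, 0-010*, 0-011*, 0-100*, 0-110*, 00-10*, 0001-*, 001-0*, 01-00*, 01-10*, 01-11*, 010-0*, 0101-*, 011-0*, 011-1*, 0110-*, 0111-*, 1-101, 1010-
[col 2] 0--10, 0-01-, 0-1-0, 01--0, 01-1-, 011--
Prime implicants: -0100, -1000, -1011, -1101, 0--10, 0-01-, 0-1-0, 01--0, 01-1-, 011--, 1-101, 1010-
PI chart (minterm → PIs covering it):
  2 | 0--10,0-01-
  3 | 0-01-  (sole → essential)
  4 | -0100,0-1-0
  6 | 0--10,0-1-0
  8 | -1000,01--0
  10 | 0--10,0-01-,01--0,01-1-
  11 | -1011,0-01-,01-1-
  12 | 0-1-0,01--0,011--
  13 | -1101,011--
  14 | 0--10,0-1-0,01--0,01-1-,011--
  15 | 01-1-,011--
  20 | -0100,1010-
  21 | 1-101,1010-
  24 | -1000  (sole → essential)
  27 | -1011  (sole → essential)
Essential prime implicants: -1000, -1011, 0-01-

YES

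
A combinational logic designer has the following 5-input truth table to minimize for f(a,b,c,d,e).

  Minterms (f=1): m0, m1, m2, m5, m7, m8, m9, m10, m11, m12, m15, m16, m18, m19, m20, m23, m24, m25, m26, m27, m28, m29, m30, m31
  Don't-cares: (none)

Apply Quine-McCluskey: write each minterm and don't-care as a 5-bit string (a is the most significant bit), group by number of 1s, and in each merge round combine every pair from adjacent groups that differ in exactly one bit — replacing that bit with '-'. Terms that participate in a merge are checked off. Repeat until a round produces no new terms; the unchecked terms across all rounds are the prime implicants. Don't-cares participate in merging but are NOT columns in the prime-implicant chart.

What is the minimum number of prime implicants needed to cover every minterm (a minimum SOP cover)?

8

size-2^0 implicants → 00000(✓)  00001(✓)  00010(✓)  00101(✓)  00111(✓)  01000(✓)  01001(✓)  01010(✓)  01011(✓)  01100(✓)  01111(✓)  10000(✓)  10010(✓)  10011(✓)  10100(✓)  10111(✓)  11000(✓)  11001(✓)  11010(✓)  11011(✓)  11100(✓)  11101(✓)  11110(✓)  11111(✓)
size-2^1 implicants → -0000(✓)  -0010(✓)  -0111(✓)  -1000(✓)  -1001(✓)  -1010(✓)  -1011(✓)  -1100(✓)  -1111(✓)  0-000(✓)  0-001(✓)  0-010(✓)  0-111(✓)  00-01  000-0(✓)  0000-(✓)  001-1  01-00(✓)  01-11(✓)  010-0(✓)  010-1(✓)  0100-(✓)  0101-(✓)  1-000(✓)  1-010(✓)  1-011(✓)  1-100(✓)  1-111(✓)  10-00(✓)  10-11(✓)  100-0(✓)  1001-(✓)  11-00(✓)  11-01(✓)  11-10(✓)  11-11(✓)  110-0(✓)  110-1(✓)  1100-(✓)  1101-(✓)  111-0(✓)  111-1(✓)  1110-(✓)  1111-(✓)
size-2^2 implicants → --000(✓)  --010(✓)  --111  -00-0(✓)  -1-00  -1-11  -10-0(✓)  -10-1(✓)  -100-(✓)  -101-(✓)  0-0-0(✓)  0-00-  010--(✓)  1--00  1--11  1-0-0(✓)  1-01-  11--0(✓)  11--1(✓)  11-0-(✓)  11-1-(✓)  110--(✓)  111--(✓)
size-2^3 implicants → --0-0  -10--  11---
Unchecked terms (primes): --0-0, --111, -1-00, -1-11, -10--, 0-00-, 00-01, 001-1, 1--00, 1--11, 1-01-, 11---
Minterm coverage:
  m0 ⊆ --0-0,0-00-
  m1 ⊆ 0-00-,00-01
  m2 ⊆ --0-0 [E]
  m5 ⊆ 00-01,001-1
  m7 ⊆ --111,001-1
  m8 ⊆ --0-0,-1-00,-10--,0-00-
  m9 ⊆ -10--,0-00-
  m10 ⊆ --0-0,-10--
  m11 ⊆ -1-11,-10--
  m12 ⊆ -1-00 [E]
  m15 ⊆ --111,-1-11
  m16 ⊆ --0-0,1--00
  m18 ⊆ --0-0,1-01-
  m19 ⊆ 1--11,1-01-
  m20 ⊆ 1--00 [E]
  m23 ⊆ --111,1--11
  m24 ⊆ --0-0,-1-00,-10--,1--00,11---
  m25 ⊆ -10--,11---
  m26 ⊆ --0-0,-10--,1-01-,11---
  m27 ⊆ -1-11,-10--,1--11,1-01-,11---
  m28 ⊆ -1-00,1--00,11---
  m29 ⊆ 11--- [E]
  m30 ⊆ 11--- [E]
  m31 ⊆ --111,-1-11,1--11,11---
E = {--0-0, -1-00, 1--00, 11---}
Petrick residual → --111, -10--, 00-01, 1--11
Cover = c'e' + cde + bd'e' + bc' + a'b'd'e + ad'e' + ade + ab  |cover|=8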